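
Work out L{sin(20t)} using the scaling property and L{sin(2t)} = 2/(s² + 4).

Using L{f(at)} = (1/a)F(s/a) with a=10: L{sin(20t)} = (1/10) · 2/((s/10)² + 4) = (1/10) · 2·100/(s² + 400) = 20/(s² + 400)

Final answer: 20/(s² + 400)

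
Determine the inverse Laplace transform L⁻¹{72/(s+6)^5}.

L⁻¹{n!/(s-a)^(n+1)} = t^n·e^(at) with n=4, a=-6. So L⁻¹{24/(s+6)^5} = t^4·e^(-6t), and L⁻¹{72/(s+6)^5} = (72/24)·t^4·e^(-6t) = 3·t^4·e^(-6t)

Final answer: 3·t^4·e^(-6t)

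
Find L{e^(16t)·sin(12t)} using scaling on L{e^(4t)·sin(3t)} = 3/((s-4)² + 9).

Scaling with a=4: L{e^(16t)·sin(12t)} = (1/4) · 3/((s/4-4)² + 9). Simplifying: 12/((s-16)² + 144)

Final answer: 12/((s-16)² + 144)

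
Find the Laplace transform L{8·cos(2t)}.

L{cos(ωt)} = s/(s² + ω²), so L{cos(2t)} = s/(s² + 4). Then L{8·cos(2t)} = 8·s/(s² + 4) = 8s/(s² + 4)

Final answer: 8s/(s² + 4)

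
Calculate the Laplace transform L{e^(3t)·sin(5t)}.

L{e^(at)·sin(ωt)} = ω/((s-a)² + ω²), so L{e^(3t)·sin(5t)} = 5/((s-3)² + 25)

Final answer: 5/((s-3)² + 25)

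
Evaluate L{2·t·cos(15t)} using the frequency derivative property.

L{cos(15t)} = s/(s² + 225). Derivative: d/ds[s/(s² + 225)] = [(s² + 225) - s·2s]/(s² + 225)² = (225 - s²)/(s² + 225)². So L{t·cos(15t)} = -F'(s) = (s² - 225)/(s² + 225)². Then L{2·t·cos(15t)} = 2·(s² - 225)/(s² + 225)²

Final answer: 2·(s² - 225)/(s² + 225)²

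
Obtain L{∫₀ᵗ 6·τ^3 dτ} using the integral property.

L{∫₀ᵗ f(τ)dτ} = F(s)/s with f(t) = 6t^3. F(s) = 36/s^4, so L{∫₀ᵗ 6·τ^3 dτ} = (36/s^4)/s = 36/s^5. (Check: ∫₀ᵗ 6·τ^3 dτ = 6t^4/4.)

Final answer: 36/s^5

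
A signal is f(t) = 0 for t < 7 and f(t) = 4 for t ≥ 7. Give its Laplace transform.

f(t) = 4·u(t-7). L{u(t-7)} = e^(-7s)/s, so L{f(t)} = 4·e^(-7s)/s

Final answer: 4·e^(-7s)/s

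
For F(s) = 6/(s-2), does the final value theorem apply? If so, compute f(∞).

sF(s) = 6s/(s-2) has a pole at s = 2 in the right half-plane. Theorem does NOT apply (unstable system; f(t) = 6·e^(2t) grows without bound).

Final answer: Not applicable (unstable)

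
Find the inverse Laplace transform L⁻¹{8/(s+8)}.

L⁻¹{1/(s-a)} = e^(at), so L⁻¹{1/(s+8)} = e^(-8t), and L⁻¹{8/(s+8)} = 8·e^(-8t)

Final answer: 8·e^(-8t)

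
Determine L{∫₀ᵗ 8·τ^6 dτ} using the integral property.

L{∫₀ᵗ f(τ)dτ} = F(s)/s with f(t) = 8t^6. F(s) = 5760/s^7, so L{∫₀ᵗ 8·τ^6 dτ} = (5760/s^7)/s = 5760/s^8. (Check: ∫₀ᵗ 8·τ^6 dτ = 8t^7/7.)

Final answer: 5760/s^8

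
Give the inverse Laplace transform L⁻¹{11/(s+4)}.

L⁻¹{1/(s-a)} = e^(at), so L⁻¹{1/(s+4)} = e^(-4t), and L⁻¹{11/(s+4)} = 11·e^(-4t)

Final answer: 11·e^(-4t)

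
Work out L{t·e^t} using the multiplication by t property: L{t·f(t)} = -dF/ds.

Using L{t^n·e^(at)} = n!/(s-a)^(n+1), L{t·e^t} = 1/(s-1)^2

Final answer: 1/(s-1)^2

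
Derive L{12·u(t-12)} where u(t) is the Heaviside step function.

L{u(t-a)} = e^(-as)/s. Here a=12, so L{u(t-12)} = e^(-12s)/s, and L{12·u(t-12)} = 12·e^(-12s)/s

Final answer: 12·e^(-12s)/s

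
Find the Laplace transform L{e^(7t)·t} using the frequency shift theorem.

L{e^(at)·t^n} = n!/(s-a)^(n+1), so L{e^(7t)·t} = 1/(s-7)^2

Final answer: 1/(s-7)^2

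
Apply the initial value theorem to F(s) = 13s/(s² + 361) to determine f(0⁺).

f(0⁺) = lim_{s→∞} s·13s/(s² + 361) = lim_{s→∞} 13s²/(s² + 361) = 13

Final answer: 13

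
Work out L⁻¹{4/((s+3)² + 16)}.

Form: b/((s-a)² + b²) → e^(at)sin(bt). With a=-3, b=4

Final answer: e^(-3t)·sin(4t)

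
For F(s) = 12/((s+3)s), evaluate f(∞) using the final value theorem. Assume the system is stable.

f(∞) = lim_{s→0} sF(s) = lim_{s→0} 12/(s+3) = 4

Final answer: 4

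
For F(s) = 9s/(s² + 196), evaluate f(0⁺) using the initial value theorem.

f(0⁺) = lim_{s→∞} s·9s/(s² + 196) = lim_{s→∞} 9s²/(s² + 196) = 9

Final answer: 9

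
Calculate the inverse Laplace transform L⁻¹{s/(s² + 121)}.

L⁻¹{s/(s² + 121)} = cos(11t)

Final answer: cos(11t)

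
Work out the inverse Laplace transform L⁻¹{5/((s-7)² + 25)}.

Using frequency shift, L⁻¹{5/((s-7)² + 25)} = e^(7t)·sin(5t)

Final answer: e^(7t)·sin(5t)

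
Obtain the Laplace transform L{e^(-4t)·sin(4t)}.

L{e^(at)·sin(ωt)} = ω/((s-a)² + ω²), so L{e^(-4t)·sin(4t)} = 4/((s+4)² + 16)

Final answer: 4/((s+4)² + 16)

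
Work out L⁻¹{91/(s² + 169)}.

This is the form c·a/(s² + a²) with a = 13, c = 7. L⁻¹ = 7·sin(13t)

Final answer: 7·sin(13t)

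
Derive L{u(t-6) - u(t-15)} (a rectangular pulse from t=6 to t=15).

L{u(t-a)} = e^(-as)/s. L{u(t-6) - u(t-15)} = (e^(-6s) - e^(-15s))/s

Final answer: (e^(-6s) - e^(-15s))/s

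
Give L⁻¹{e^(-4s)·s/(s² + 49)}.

L⁻¹{s/(s² + 49)} = cos(7t). By the time shift theorem, L⁻¹{e^(-as)F(s)} = u(t-a)f(t-a) with a=4, so L⁻¹{e^(-4s)·s/(s² + 49)} = u(t-4)·cos(7(t-4))

Final answer: u(t-4)·cos(7(t-4))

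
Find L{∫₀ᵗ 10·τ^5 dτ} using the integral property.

L{∫₀ᵗ f(τ)dτ} = F(s)/s with f(t) = 10t^5. F(s) = 1200/s^6, so L{∫₀ᵗ 10·τ^5 dτ} = (1200/s^6)/s = 1200/s^7. (Check: ∫₀ᵗ 10·τ^5 dτ = 10t^6/6.)

Final answer: 1200/s^7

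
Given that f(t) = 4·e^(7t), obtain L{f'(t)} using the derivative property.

f(0) = 4, F(s) = 4/(s-7). L{f'(t)} = s·F(s) - f(0) = 4s/(s-7) - 4 = (4s - 4(s-7))/(s-7) = 28/(s-7)

Final answer: 28/(s-7)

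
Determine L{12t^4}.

L{t^n} = n!/s^(n+1). So L{12t^4} = 12·4!/s^5 = 288/s^5

Final answer: 288/s^5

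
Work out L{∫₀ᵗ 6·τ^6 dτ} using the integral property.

L{∫₀ᵗ f(τ)dτ} = F(s)/s with f(t) = 6t^6. F(s) = 4320/s^7, so L{∫₀ᵗ 6·τ^6 dτ} = (4320/s^7)/s = 4320/s^8. (Check: ∫₀ᵗ 6·τ^6 dτ = 6t^7/7.)

Final answer: 4320/s^8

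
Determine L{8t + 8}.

L{8t + 8} = 8·L{t} + 8·L{1} = 8/s² + 8/s

Final answer: 8/s² + 8/s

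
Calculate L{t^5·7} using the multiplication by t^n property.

L{7} = 7/s. d^1/ds^1[1/s] = -1/s². d^2/ds^2[1/s] = 2/s^3. d^3/ds^3[1/s] = -6/s^4. d^4/ds^4[1/s] = 24/s^5. d^5/ds^5[1/s] = -120/s^6. So L{t^5} = (-1)^{5}·-120/s^6 = 120/s^6. Then L{t^5·7} = 7·120/s^6 = 840/s^6

Final answer: 840/s^6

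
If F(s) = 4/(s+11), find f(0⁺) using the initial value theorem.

f(0⁺) = lim_{s→∞} s·4/(s+11) = lim_{s→∞} 4s/(s+11) = 4

Final answer: 4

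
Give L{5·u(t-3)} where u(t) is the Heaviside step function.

L{u(t-a)} = e^(-as)/s. Here a=3, so L{u(t-3)} = e^(-3s)/s, and L{5·u(t-3)} = 5·e^(-3s)/s

Final answer: 5·e^(-3s)/s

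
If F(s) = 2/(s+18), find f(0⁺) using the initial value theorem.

f(0⁺) = lim_{s→∞} s·2/(s+18) = lim_{s→∞} 2s/(s+18) = 2

Final answer: 2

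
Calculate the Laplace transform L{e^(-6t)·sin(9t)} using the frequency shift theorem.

Frequency shift: L{e^(at)f(t)} = F(s-a). L{e^(-6t)·sin(9t)} = 9/((s+6)² + 81)

Final answer: 9/((s+6)² + 81)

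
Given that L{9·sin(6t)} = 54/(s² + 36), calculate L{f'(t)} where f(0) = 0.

L{f'(t)} = s·F(s) - f(0) = s·54/(s² + 36) - 0 = 54s/(s² + 36)

Final answer: 54s/(s² + 36)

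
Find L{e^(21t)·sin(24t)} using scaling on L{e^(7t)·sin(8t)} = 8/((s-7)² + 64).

Scaling with a=3: L{e^(21t)·sin(24t)} = (1/3) · 8/((s/3-7)² + 64). Simplifying: 24/((s-21)² + 576)

Final answer: 24/((s-21)² + 576)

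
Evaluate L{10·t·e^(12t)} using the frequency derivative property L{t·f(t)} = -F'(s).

L{e^(12t)} = 1/(s-12). By frequency derivative: L{t·e^(12t)} = -d/ds[1/(s-12)] = -(-1)/(s-12)² = 1/(s-12)². Then L{10·t·e^(12t)} = 10·1/(s-12)² = 10/(s-12)²

Final answer: 10/(s-12)²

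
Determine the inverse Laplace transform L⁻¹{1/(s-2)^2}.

L⁻¹{n!/(s-a)^(n+1)} = t^n·e^(at), so L⁻¹{1/(s-2)^2} = t·e^(2t)

Final answer: t·e^(2t)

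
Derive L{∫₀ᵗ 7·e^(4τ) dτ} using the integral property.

L{∫₀ᵗ f(τ)dτ} = F(s)/s with F(s) = 7/(s-4), so L{∫₀ᵗ 7·e^(4τ) dτ} = 7/(s(s-4))

Final answer: 7/(s(s-4))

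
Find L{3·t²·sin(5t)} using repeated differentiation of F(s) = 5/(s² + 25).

F(s) = 5/(s² + 25). F'(s) = -10s/(s² + 25)². F''(s) = -10(25 - 3s²)/(s² + 25)³ = (30s² - 250)/(s² + 25)³. So L{t²·sin(5t)} = (-1)² F''(s) = (30s² - 250)/(s² + 25)³. Then L{3·t²·sin(5t)} = 3·(30s² - 250)/(s² + 25)³ = (90s² - 750)/(s² + 25)³

Final answer: (90s² - 750)/(s² + 25)³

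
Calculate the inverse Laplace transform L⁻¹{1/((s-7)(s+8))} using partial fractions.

Decompose: A/(s-7) + B/(s+8). A = 1/15, B = -1/15. f(t) = (e^(7t) - e^(-8t))/15

Final answer: (e^(7t) - e^(-8t))/15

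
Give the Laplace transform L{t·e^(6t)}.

L{t^n·e^(at)} = n!/(s-a)^(n+1), so L{t·e^(6t)} = 1/(s-6)^2

Final answer: 1/(s-6)^2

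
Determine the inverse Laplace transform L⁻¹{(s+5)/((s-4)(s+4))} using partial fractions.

Using partial fractions, f(t) = (9e^(4t) - e^(-4t))/8

Final answer: (9e^(4t) - e^(-4t))/8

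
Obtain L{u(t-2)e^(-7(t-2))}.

u(t-a)f(t-a) with f(t)=e^(-7t). L{e^(-7t)} = 1/(s+7). By time shift: e^(-2s)/(s+7)

Final answer: e^(-2s)/(s+7)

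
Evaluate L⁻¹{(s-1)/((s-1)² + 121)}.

Using frequency shift: L⁻¹{(s-a)/((s-a)² + b²)} = e^(at)cos(bt). Here a=1, b=11

Final answer: e^t·cos(11t)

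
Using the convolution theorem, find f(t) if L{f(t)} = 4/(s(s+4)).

4/(s(s+4)) = (4/s)·(1/(s+4)) = L{4}·L{e^(-4t)}. By convolution, f(t) = 4*e^(-4t) = ∫₀ᵗ 4·e^(-4τ) dτ = 4·(1 - e^(-4t))/4

Final answer: 4·(1 - e^(-4t))/4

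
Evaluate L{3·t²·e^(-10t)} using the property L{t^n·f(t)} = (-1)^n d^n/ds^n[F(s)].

L{e^(-10t)} = 1/(s+10). d/ds[1/(s+10)] = -1/(s+10)². d²/ds²[1/(s+10)] = 2/(s+10)³. So L{t²·e^(-10t)} = (-1)² · 2/(s+10)³ = 2/(s+10)³. Then L{3·t²·e^(-10t)} = 3·2/(s+10)³ = 6/(s+10)³

Final answer: 6/(s+10)³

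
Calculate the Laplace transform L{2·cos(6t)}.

L{cos(ωt)} = s/(s² + ω²), so L{cos(6t)} = s/(s² + 36). Then L{2·cos(6t)} = 2·s/(s² + 36) = 2s/(s² + 36)

Final answer: 2s/(s² + 36)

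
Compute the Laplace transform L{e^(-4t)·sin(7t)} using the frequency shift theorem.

Frequency shift: L{e^(at)f(t)} = F(s-a). L{e^(-4t)·sin(7t)} = 7/((s+4)² + 49)

Final answer: 7/((s+4)² + 49)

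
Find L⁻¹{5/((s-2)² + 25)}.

Form: b/((s-a)² + b²) → e^(at)sin(bt). With a=2, b=5

Final answer: e^(2t)·sin(5t)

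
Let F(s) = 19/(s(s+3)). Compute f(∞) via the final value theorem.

f(∞) = lim_{s→0} s·19/(s(s+3)) = lim_{s→0} 19/(s+3) = 19/3 = 19/3

Final answer: 19/3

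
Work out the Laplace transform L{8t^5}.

L{8t^5} = 8 · L{t^5} = 8 · 120/s^6 = 960/s^6

Final answer: 960/s^6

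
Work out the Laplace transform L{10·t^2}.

L{t^n} = n!/s^(n+1), so L{t^2} = 2/s^3. Then L{10·t^2} = 10·2/s^3 = 20/s^3

Final answer: 20/s^3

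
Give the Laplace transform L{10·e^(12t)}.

L{e^(at)} = 1/(s-a), so L{e^(12t)} = 1/(s-12). Then L{10·e^(12t)} = 10/(s-12)

Final answer: 10/(s-12)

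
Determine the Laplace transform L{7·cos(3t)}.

L{cos(ωt)} = s/(s² + ω²), so L{cos(3t)} = s/(s² + 9). Then L{7·cos(3t)} = 7·s/(s² + 9) = 7s/(s² + 9)

Final answer: 7s/(s² + 9)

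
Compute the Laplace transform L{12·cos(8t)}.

L{cos(ωt)} = s/(s² + ω²), so L{cos(8t)} = s/(s² + 64). Then L{12·cos(8t)} = 12·s/(s² + 64) = 12s/(s² + 64)

Final answer: 12s/(s² + 64)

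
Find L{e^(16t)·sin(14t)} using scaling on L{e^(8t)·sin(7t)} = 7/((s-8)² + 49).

Scaling with a=2: L{e^(16t)·sin(14t)} = (1/2) · 7/((s/2-8)² + 49). Simplifying: 14/((s-16)² + 196)

Final answer: 14/((s-16)² + 196)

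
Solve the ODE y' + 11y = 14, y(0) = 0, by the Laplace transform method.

sY + 11Y = 14/s. Y = 14/(s(s+11)). Partial fractions: Y = 14/11/s - 14/11/(s+11)

Final answer: y(t) = 14/11(1 - e^(-11t))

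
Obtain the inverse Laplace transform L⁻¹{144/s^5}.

L⁻¹{n!/s^(n+1)} = t^n with n=4. So L⁻¹{24/s^5} = t^4, and L⁻¹{144/s^5} = (144/24)·t^4 = 6·t^4

Final answer: 6·t^4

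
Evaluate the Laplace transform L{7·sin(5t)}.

L{sin(ωt)} = ω/(s² + ω²), so L{sin(5t)} = 5/(s² + 25). Then L{7·sin(5t)} = 7·5/(s² + 25) = 35/(s² + 25)

Final answer: 35/(s² + 25)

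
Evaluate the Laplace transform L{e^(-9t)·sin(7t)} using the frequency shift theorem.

Frequency shift: L{e^(at)f(t)} = F(s-a). L{e^(-9t)·sin(7t)} = 7/((s+9)² + 49)

Final answer: 7/((s+9)² + 49)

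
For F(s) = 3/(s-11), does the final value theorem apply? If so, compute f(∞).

sF(s) = 3s/(s-11) has a pole at s = 11 in the right half-plane. Theorem does NOT apply (unstable system; f(t) = 3·e^(11t) grows without bound).

Final answer: Not applicable (unstable)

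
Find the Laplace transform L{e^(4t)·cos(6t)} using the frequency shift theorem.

Frequency shift: L{e^(at)f(t)} = F(s-a). L{e^(4t)·cos(6t)} = (s-4)/((s-4)² + 36)

Final answer: (s-4)/((s-4)² + 36)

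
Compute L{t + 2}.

L{t + 2} = L{t} + 2·L{1} = 1/s² + 2/s

Final answer: 1/s² + 2/s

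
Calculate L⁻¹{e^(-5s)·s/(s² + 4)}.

L⁻¹{s/(s² + 4)} = cos(2t). By the time shift theorem, L⁻¹{e^(-as)F(s)} = u(t-a)f(t-a) with a=5, so L⁻¹{e^(-5s)·s/(s² + 4)} = u(t-5)·cos(2(t-5))

Final answer: u(t-5)·cos(2(t-5))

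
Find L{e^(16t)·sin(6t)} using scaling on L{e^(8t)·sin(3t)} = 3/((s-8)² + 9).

Scaling with a=2: L{e^(16t)·sin(6t)} = (1/2) · 3/((s/2-8)² + 9). Simplifying: 6/((s-16)² + 36)

Final answer: 6/((s-16)² + 36)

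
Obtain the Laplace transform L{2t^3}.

L{2t^3} = 2 · L{t^3} = 2 · 6/s^4 = 12/s^4

Final answer: 12/s^4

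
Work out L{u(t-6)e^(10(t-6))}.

u(t-a)f(t-a) with f(t)=e^(10t). L{e^(10t)} = 1/(s-10). By time shift: e^(-6s)/(s-10)

Final answer: e^(-6s)/(s-10)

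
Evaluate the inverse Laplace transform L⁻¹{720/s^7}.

L⁻¹{n!/s^(n+1)} = t^n with n=6. So L⁻¹{720/s^7} = t^6

Final answer: t^6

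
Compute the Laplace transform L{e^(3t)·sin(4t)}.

L{e^(at)·sin(ωt)} = ω/((s-a)² + ω²), so L{e^(3t)·sin(4t)} = 4/((s-3)² + 16)

Final answer: 4/((s-3)² + 16)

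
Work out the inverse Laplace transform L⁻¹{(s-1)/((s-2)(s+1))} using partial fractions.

Using partial fractions, f(t) = (e^(2t) + 2e^(-t))/3

Final answer: (e^(2t) + 2e^(-t))/3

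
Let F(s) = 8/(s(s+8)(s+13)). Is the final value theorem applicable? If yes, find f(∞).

Poles of sF(s) = 8/((s+8)(s+13)) are at s = -8 and s = -13, both in the left half-plane. Theorem applies. f(∞) = lim_{s→0} sF(s) = 8/(8·13) = 1/13

Final answer: 1/13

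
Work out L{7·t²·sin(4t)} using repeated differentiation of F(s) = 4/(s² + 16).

F(s) = 4/(s² + 16). F'(s) = -8s/(s² + 16)². F''(s) = -8(16 - 3s²)/(s² + 16)³ = (24s² - 128)/(s² + 16)³. So L{t²·sin(4t)} = (-1)² F''(s) = (24s² - 128)/(s² + 16)³. Then L{7·t²·sin(4t)} = 7·(24s² - 128)/(s² + 16)³ = (168s² - 896)/(s² + 16)³

Final answer: (168s² - 896)/(s² + 16)³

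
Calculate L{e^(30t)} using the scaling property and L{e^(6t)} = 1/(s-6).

Using L{f(at)} = (1/a)F(s/a) with a=5 and f(t) = e^(6t): L{e^(30t)} = (1/5) · 1/((s/5)-6) = (1/5) · 5/(s-30) = 1/(s-30)

Final answer: 1/(s-30)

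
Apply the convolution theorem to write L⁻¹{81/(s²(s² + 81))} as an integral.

81/(s²(s² + 81)) = (1/s²)·(81/(s² + 81)) = L{t}·L{9·sin(9t)}. So f(t) = t*(9·sin(9t)) = ∫₀ᵗ 9τ·sin(9(t-τ)) dτ

Final answer: ∫₀ᵗ 9τ·sin(9(t-τ)) dτ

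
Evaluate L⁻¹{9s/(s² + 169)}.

This is the form c·s/(s² + a²) with a = 13, c = 9. L⁻¹ = 9·cos(13t)

Final answer: 9·cos(13t)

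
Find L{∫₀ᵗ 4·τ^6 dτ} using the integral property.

L{∫₀ᵗ f(τ)dτ} = F(s)/s with f(t) = 4t^6. F(s) = 2880/s^7, so L{∫₀ᵗ 4·τ^6 dτ} = (2880/s^7)/s = 2880/s^8. (Check: ∫₀ᵗ 4·τ^6 dτ = 4t^7/7.)

Final answer: 2880/s^8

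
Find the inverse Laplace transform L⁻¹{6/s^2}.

L⁻¹{n!/s^(n+1)} = t^n with n=1. So L⁻¹{1/s^2} = t, and L⁻¹{6/s^2} = (6/1)·t = 6·t

Final answer: 6·t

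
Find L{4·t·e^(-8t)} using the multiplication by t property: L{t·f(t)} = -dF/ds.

Using L{t^n·e^(at)} = n!/(s-a)^(n+1), L{t·e^(-8t)} = 1/(s+8)^2, so L{4·t·e^(-8t)} = 4·1/(s+8)^2 = 4/(s+8)^2

Final answer: 4/(s+8)^2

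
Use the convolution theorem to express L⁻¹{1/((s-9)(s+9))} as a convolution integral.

1/((s-9)(s+9)) = (1/(s-9))·(1/(s+9)) = L{e^(9t)}·L{e^(-9t)}. So f(t) = e^(9t)*e^(-9t) = ∫₀ᵗ e^(9τ)·e^(-9(t-τ)) dτ

Final answer: ∫₀ᵗ e^(9τ)·e^(-9(t-τ)) dτ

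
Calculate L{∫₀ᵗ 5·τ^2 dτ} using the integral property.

L{∫₀ᵗ f(τ)dτ} = F(s)/s with f(t) = 5t^2. F(s) = 10/s^3, so L{∫₀ᵗ 5·τ^2 dτ} = (10/s^3)/s = 10/s^4. (Check: ∫₀ᵗ 5·τ^2 dτ = 5t^3/3.)

Final answer: 10/s^4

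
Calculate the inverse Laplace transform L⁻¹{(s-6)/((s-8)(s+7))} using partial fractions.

Using partial fractions, f(t) = (2e^(8t) + 13e^(-7t))/15

Final answer: (2e^(8t) + 13e^(-7t))/15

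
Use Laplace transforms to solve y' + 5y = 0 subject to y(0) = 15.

L{y'} + 5L{y} = 0. sY - 15 + 5Y = 0. Y(s+5) = 15. Y = 15/(s+5)

Final answer: y(t) = 15e^(-5t)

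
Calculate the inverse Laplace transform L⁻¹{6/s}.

L⁻¹{c/s} = c, so L⁻¹{6/s} = 6

Final answer: 6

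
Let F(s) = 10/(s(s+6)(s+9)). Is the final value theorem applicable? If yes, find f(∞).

Poles of sF(s) = 10/((s+6)(s+9)) are at s = -6 and s = -9, both in the left half-plane. Theorem applies. f(∞) = lim_{s→0} sF(s) = 10/(6·9) = 5/27

Final answer: 5/27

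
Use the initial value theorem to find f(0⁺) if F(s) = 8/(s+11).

f(0⁺) = lim_{s→∞} s·8/(s+11) = lim_{s→∞} 8s/(s+11) = 8

Final answer: 8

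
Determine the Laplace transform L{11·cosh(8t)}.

L{cosh(ωt)} = s/(s² - ω²), so L{cosh(8t)} = s/(s² - 64). Then L{11·cosh(8t)} = 11·s/(s² - 64) = 11s/(s² - 64)

Final answer: 11s/(s² - 64)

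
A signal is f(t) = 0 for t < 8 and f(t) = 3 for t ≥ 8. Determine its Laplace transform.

f(t) = 3·u(t-8). L{u(t-8)} = e^(-8s)/s, so L{f(t)} = 3·e^(-8s)/s

Final answer: 3·e^(-8s)/s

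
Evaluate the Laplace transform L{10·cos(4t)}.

L{cos(ωt)} = s/(s² + ω²), so L{cos(4t)} = s/(s² + 16). Then L{10·cos(4t)} = 10·s/(s² + 16) = 10s/(s² + 16)

Final answer: 10s/(s² + 16)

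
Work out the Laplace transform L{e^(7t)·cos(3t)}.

L{e^(at)·cos(ωt)} = (s-a)/((s-a)² + ω²), so L{e^(7t)·cos(3t)} = (s-7)/((s-7)² + 9)

Final answer: (s-7)/((s-7)² + 9)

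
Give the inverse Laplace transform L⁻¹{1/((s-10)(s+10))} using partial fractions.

Decompose: A/(s-10) + B/(s+10). A = 1/20, B = -1/20. f(t) = (e^(10t) - e^(-10t))/20

Final answer: (e^(10t) - e^(-10t))/20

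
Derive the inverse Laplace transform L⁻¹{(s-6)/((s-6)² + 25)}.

Using frequency shift, L⁻¹{(s-6)/((s-6)² + 25)} = e^(6t)·cos(5t)

Final answer: e^(6t)·cos(5t)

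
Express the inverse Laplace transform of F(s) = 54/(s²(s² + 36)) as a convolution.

54/(s²(s² + 36)) = (1/s²)·(54/(s² + 36)) = L{t}·L{9·sin(6t)}. So f(t) = t*(9·sin(6t)) = ∫₀ᵗ 9τ·sin(6(t-τ)) dτ

Final answer: ∫₀ᵗ 9τ·sin(6(t-τ)) dτ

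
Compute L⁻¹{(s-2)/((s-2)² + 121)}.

Using frequency shift: L⁻¹{(s-a)/((s-a)² + b²)} = e^(at)cos(bt). Here a=2, b=11

Final answer: e^(2t)·cos(11t)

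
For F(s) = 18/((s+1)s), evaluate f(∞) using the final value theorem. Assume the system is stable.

f(∞) = lim_{s→0} sF(s) = lim_{s→0} 18/(s+1) = 18

Final answer: 18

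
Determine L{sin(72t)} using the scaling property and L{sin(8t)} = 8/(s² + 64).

Using L{f(at)} = (1/a)F(s/a) with a=9: L{sin(72t)} = (1/9) · 8/((s/9)² + 64) = (1/9) · 8·81/(s² + 5184) = 72/(s² + 5184)

Final answer: 72/(s² + 5184)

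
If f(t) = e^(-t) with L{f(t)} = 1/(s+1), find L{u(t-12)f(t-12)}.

Time shift theorem: L{u(t-a)f(t-a)} = e^(-as)F(s). Here a=12, F(s) = 1/(s+1), so L{u(t-12)f(t-12)} = e^(-12s)·1/(s+1)

Final answer: e^(-12s)·1/(s+1)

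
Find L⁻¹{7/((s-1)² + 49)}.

Form: b/((s-a)² + b²) → e^(at)sin(bt). With a=1, b=7

Final answer: e^t·sin(7t)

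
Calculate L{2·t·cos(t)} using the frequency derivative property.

L{cos(t)} = s/(s² + 1). Derivative: d/ds[s/(s² + 1)] = [(s² + 1) - s·2s]/(s² + 1)² = (1 - s²)/(s² + 1)². So L{t·cos(t)} = -F'(s) = (s² - 1)/(s² + 1)². Then L{2·t·cos(t)} = 2·(s² - 1)/(s² + 1)²

Final answer: 2·(s² - 1)/(s² + 1)²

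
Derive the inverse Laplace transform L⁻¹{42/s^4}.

L⁻¹{n!/s^(n+1)} = t^n with n=3. So L⁻¹{6/s^4} = t^3, and L⁻¹{42/s^4} = (42/6)·t^3 = 7·t^3

Final answer: 7·t^3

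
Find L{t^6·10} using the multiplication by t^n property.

L{10} = 10/s. d^1/ds^1[1/s] = -1/s². d^2/ds^2[1/s] = 2/s^3. d^3/ds^3[1/s] = -6/s^4. d^4/ds^4[1/s] = 24/s^5. d^5/ds^5[1/s] = -120/s^6. d^6/ds^6[1/s] = 720/s^7. So L{t^6} = (-1)^{6}·720/s^7 = 720/s^7. Then L{t^6·10} = 10·720/s^7 = 7200/s^7

Final answer: 7200/s^7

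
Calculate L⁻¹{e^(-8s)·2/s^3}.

L⁻¹{2/s^3} = t^2. By the time shift theorem, L⁻¹{e^(-as)F(s)} = u(t-a)f(t-a) with a=8, so L⁻¹{e^(-8s)·2/s^3} = u(t-8)·(t-8)^2

Final answer: u(t-8)·(t-8)^2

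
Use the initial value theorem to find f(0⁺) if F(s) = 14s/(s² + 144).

f(0⁺) = lim_{s→∞} s·14s/(s² + 144) = lim_{s→∞} 14s²/(s² + 144) = 14

Final answer: 14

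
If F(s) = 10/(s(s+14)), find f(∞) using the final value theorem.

f(∞) = lim_{s→0} s·10/(s(s+14)) = lim_{s→0} 10/(s+14) = 10/14 = 5/7

Final answer: 5/7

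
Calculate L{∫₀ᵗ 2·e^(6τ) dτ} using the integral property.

L{∫₀ᵗ f(τ)dτ} = F(s)/s with F(s) = 2/(s-6), so L{∫₀ᵗ 2·e^(6τ) dτ} = 2/(s(s-6))

Final answer: 2/(s(s-6))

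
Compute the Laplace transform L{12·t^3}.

L{t^n} = n!/s^(n+1), so L{t^3} = 6/s^4. Then L{12·t^3} = 12·6/s^4 = 72/s^4

Final answer: 72/s^4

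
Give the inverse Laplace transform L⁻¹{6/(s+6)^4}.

L⁻¹{n!/(s-a)^(n+1)} = t^n·e^(at), so L⁻¹{6/(s+6)^4} = t^3·e^(-6t)

Final answer: t^3·e^(-6t)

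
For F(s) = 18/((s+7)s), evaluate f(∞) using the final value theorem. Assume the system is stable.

f(∞) = lim_{s→0} sF(s) = lim_{s→0} 18/(s+7) = 18/7

Final answer: 18/7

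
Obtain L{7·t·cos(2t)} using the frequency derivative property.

L{cos(2t)} = s/(s² + 4). Derivative: d/ds[s/(s² + 4)] = [(s² + 4) - s·2s]/(s² + 4)² = (4 - s²)/(s² + 4)². So L{t·cos(2t)} = -F'(s) = (s² - 4)/(s² + 4)². Then L{7·t·cos(2t)} = 7·(s² - 4)/(s² + 4)²

Final answer: 7·(s² - 4)/(s² + 4)²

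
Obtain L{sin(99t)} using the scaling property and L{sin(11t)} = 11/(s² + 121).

Using L{f(at)} = (1/a)F(s/a) with a=9: L{sin(99t)} = (1/9) · 11/((s/9)² + 121) = (1/9) · 11·81/(s² + 9801) = 99/(s² + 9801)

Final answer: 99/(s² + 9801)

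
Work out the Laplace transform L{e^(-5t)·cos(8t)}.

L{e^(at)·cos(ωt)} = (s-a)/((s-a)² + ω²), so L{e^(-5t)·cos(8t)} = (s+5)/((s+5)² + 64)

Final answer: (s+5)/((s+5)² + 64)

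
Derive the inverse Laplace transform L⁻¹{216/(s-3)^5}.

L⁻¹{n!/(s-a)^(n+1)} = t^n·e^(at) with n=4, a=3. So L⁻¹{24/(s-3)^5} = t^4·e^(3t), and L⁻¹{216/(s-3)^5} = (216/24)·t^4·e^(3t) = 9·t^4·e^(3t)

Final answer: 9·t^4·e^(3t)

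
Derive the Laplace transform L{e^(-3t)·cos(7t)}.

L{e^(at)·cos(ωt)} = (s-a)/((s-a)² + ω²), so L{e^(-3t)·cos(7t)} = (s+3)/((s+3)² + 49)

Final answer: (s+3)/((s+3)² + 49)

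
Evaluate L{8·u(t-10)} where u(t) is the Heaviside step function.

L{u(t-a)} = e^(-as)/s. Here a=10, so L{u(t-10)} = e^(-10s)/s, and L{8·u(t-10)} = 8·e^(-10s)/s

Final answer: 8·e^(-10s)/s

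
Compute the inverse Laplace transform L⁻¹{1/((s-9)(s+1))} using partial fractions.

Decompose: A/(s-9) + B/(s+1). A = 1/10, B = -1/10. f(t) = (e^(9t) - e^(-t))/10

Final answer: (e^(9t) - e^(-t))/10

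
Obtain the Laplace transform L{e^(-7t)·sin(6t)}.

L{e^(at)·sin(ωt)} = ω/((s-a)² + ω²), so L{e^(-7t)·sin(6t)} = 6/((s+7)² + 36)

Final answer: 6/((s+7)² + 36)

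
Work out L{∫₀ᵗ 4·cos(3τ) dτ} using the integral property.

L{∫₀ᵗ f(τ)dτ} = F(s)/s with F(s) = 4s/(s² + 9), so the result is (4s/(s² + 9))/s = 4/(s² + 9)

Final answer: 4/(s² + 9)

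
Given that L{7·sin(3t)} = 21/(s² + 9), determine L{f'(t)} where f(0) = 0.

L{f'(t)} = s·F(s) - f(0) = s·21/(s² + 9) - 0 = 21s/(s² + 9)

Final answer: 21s/(s² + 9)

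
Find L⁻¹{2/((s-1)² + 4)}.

Form: b/((s-a)² + b²) → e^(at)sin(bt). With a=1, b=2

Final answer: e^t·sin(2t)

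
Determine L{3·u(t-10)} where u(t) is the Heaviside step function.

L{u(t-a)} = e^(-as)/s. Here a=10, so L{u(t-10)} = e^(-10s)/s, and L{3·u(t-10)} = 3·e^(-10s)/s

Final answer: 3·e^(-10s)/s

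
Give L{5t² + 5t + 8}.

L{5t² + 5t + 8} = 5·2/s³ + 5/s² + 8/s = 10/s³ + 5/s² + 8/s

Final answer: 10/s³ + 5/s² + 8/s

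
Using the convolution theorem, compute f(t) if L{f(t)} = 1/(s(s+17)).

1/(s(s+17)) = (1/s)·(1/(s+17)) = L{1}·L{e^(-17t)}. By convolution, f(t) = 1*e^(-17t) = ∫₀ᵗ 1·e^(-17τ) dτ = (1 - e^(-17t))/17

Final answer: (1 - e^(-17t))/17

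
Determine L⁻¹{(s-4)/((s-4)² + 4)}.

Using frequency shift: L⁻¹{(s-a)/((s-a)² + b²)} = e^(at)cos(bt). Here a=4, b=2

Final answer: e^(4t)·cos(2t)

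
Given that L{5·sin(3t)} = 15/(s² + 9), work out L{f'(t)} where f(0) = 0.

L{f'(t)} = s·F(s) - f(0) = s·15/(s² + 9) - 0 = 15s/(s² + 9)

Final answer: 15s/(s² + 9)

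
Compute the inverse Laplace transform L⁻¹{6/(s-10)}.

L⁻¹{1/(s-a)} = e^(at), so L⁻¹{1/(s-10)} = e^(10t), and L⁻¹{6/(s-10)} = 6·e^(10t)

Final answer: 6·e^(10t)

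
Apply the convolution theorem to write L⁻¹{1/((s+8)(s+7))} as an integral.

1/((s+8)(s+7)) = (1/(s+8))·(1/(s+7)) = L{e^(-8t)}·L{e^(-7t)}. So f(t) = e^(-8t)*e^(-7t) = ∫₀ᵗ e^(-8τ)·e^(-7(t-τ)) dτ

Final answer: ∫₀ᵗ e^(-8τ)·e^(-7(t-τ)) dτ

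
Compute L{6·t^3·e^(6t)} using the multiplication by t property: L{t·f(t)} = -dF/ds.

Using L{t^n·e^(at)} = n!/(s-a)^(n+1), L{t^3·e^(6t)} = 6/(s-6)^4, so L{6·t^3·e^(6t)} = 6·6/(s-6)^4 = 36/(s-6)^4

Final answer: 36/(s-6)^4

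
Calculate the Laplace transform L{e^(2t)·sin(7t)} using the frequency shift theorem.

Frequency shift: L{e^(at)f(t)} = F(s-a). L{e^(2t)·sin(7t)} = 7/((s-2)² + 49)

Final answer: 7/((s-2)² + 49)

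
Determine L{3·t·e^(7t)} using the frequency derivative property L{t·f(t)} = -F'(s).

L{e^(7t)} = 1/(s-7). By frequency derivative: L{t·e^(7t)} = -d/ds[1/(s-7)] = -(-1)/(s-7)² = 1/(s-7)². Then L{3·t·e^(7t)} = 3·1/(s-7)² = 3/(s-7)²

Final answer: 3/(s-7)²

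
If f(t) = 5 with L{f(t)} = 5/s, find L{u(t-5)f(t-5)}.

Time shift theorem: L{u(t-a)f(t-a)} = e^(-as)F(s). Here a=5, F(s) = 5/s, so L{u(t-5)f(t-5)} = e^(-5s)·5/s

Final answer: e^(-5s)·5/s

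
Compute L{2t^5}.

L{t^n} = n!/s^(n+1). So L{2t^5} = 2·5!/s^6 = 240/s^6

Final answer: 240/s^6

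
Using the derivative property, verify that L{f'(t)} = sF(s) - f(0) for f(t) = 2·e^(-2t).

f'(t) = -4e^(-2t). Direct: L{f'(t)} = -4/(s+2). Property: s·2/(s+2) - 2 = (2s - 2(s+2))/(s+2) = -4/(s+2). ✓

Final answer: -4/(s+2)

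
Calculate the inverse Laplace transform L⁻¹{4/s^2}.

L⁻¹{n!/s^(n+1)} = t^n with n=1. So L⁻¹{1/s^2} = t, and L⁻¹{4/s^2} = (4/1)·t = 4·t

Final answer: 4·t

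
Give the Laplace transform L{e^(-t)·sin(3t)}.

L{e^(at)·sin(ωt)} = ω/((s-a)² + ω²), so L{e^(-t)·sin(3t)} = 3/((s+1)² + 9)

Final answer: 3/((s+1)² + 9)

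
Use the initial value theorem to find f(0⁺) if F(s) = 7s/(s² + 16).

f(0⁺) = lim_{s→∞} s·7s/(s² + 16) = lim_{s→∞} 7s²/(s² + 16) = 7

Final answer: 7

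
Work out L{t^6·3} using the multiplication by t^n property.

L{3} = 3/s. d^1/ds^1[1/s] = -1/s². d^2/ds^2[1/s] = 2/s^3. d^3/ds^3[1/s] = -6/s^4. d^4/ds^4[1/s] = 24/s^5. d^5/ds^5[1/s] = -120/s^6. d^6/ds^6[1/s] = 720/s^7. So L{t^6} = (-1)^{6}·720/s^7 = 720/s^7. Then L{t^6·3} = 3·720/s^7 = 2160/s^7

Final answer: 2160/s^7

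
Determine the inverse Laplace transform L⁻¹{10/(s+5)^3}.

L⁻¹{n!/(s-a)^(n+1)} = t^n·e^(at) with n=2, a=-5. So L⁻¹{2/(s+5)^3} = t^2·e^(-5t), and L⁻¹{10/(s+5)^3} = (10/2)·t^2·e^(-5t) = 5·t^2·e^(-5t)

Final answer: 5·t^2·e^(-5t)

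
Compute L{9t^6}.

L{t^n} = n!/s^(n+1). So L{9t^6} = 9·6!/s^7 = 6480/s^7

Final answer: 6480/s^7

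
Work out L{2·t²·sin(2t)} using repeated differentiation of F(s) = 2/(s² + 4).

F(s) = 2/(s² + 4). F'(s) = -4s/(s² + 4)². F''(s) = -4(4 - 3s²)/(s² + 4)³ = (12s² - 16)/(s² + 4)³. So L{t²·sin(2t)} = (-1)² F''(s) = (12s² - 16)/(s² + 4)³. Then L{2·t²·sin(2t)} = 2·(12s² - 16)/(s² + 4)³ = (24s² - 32)/(s² + 4)³

Final answer: (24s² - 32)/(s² + 4)³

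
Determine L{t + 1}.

L{t + 1} = L{t} + L{1} = 1/s² + 1/s

Final answer: 1/s² + 1/s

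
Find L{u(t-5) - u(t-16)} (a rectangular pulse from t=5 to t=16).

L{u(t-a)} = e^(-as)/s. L{u(t-5) - u(t-16)} = (e^(-5s) - e^(-16s))/s

Final answer: (e^(-5s) - e^(-16s))/s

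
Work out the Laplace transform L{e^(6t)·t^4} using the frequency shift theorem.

L{e^(at)·t^n} = n!/(s-a)^(n+1), so L{e^(6t)·t^4} = 24/(s-6)^5

Final answer: 24/(s-6)^5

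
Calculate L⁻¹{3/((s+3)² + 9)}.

Form: b/((s-a)² + b²) → e^(at)sin(bt). With a=-3, b=3

Final answer: e^(-3t)·sin(3t)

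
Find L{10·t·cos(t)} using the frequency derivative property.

L{cos(t)} = s/(s² + 1). Derivative: d/ds[s/(s² + 1)] = [(s² + 1) - s·2s]/(s² + 1)² = (1 - s²)/(s² + 1)². So L{t·cos(t)} = -F'(s) = (s² - 1)/(s² + 1)². Then L{10·t·cos(t)} = 10·(s² - 1)/(s² + 1)²

Final answer: 10·(s² - 1)/(s² + 1)²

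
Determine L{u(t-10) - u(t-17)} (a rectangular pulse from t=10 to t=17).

L{u(t-a)} = e^(-as)/s. L{u(t-10) - u(t-17)} = (e^(-10s) - e^(-17s))/s

Final answer: (e^(-10s) - e^(-17s))/s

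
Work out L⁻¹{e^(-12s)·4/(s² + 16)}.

L⁻¹{4/(s² + 16)} = sin(4t). By the time shift theorem, L⁻¹{e^(-as)F(s)} = u(t-a)f(t-a) with a=12, so L⁻¹{e^(-12s)·4/(s² + 16)} = u(t-12)·sin(4(t-12))

Final answer: u(t-12)·sin(4(t-12))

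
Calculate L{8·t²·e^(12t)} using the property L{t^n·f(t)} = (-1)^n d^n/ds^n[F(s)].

L{e^(12t)} = 1/(s-12). d/ds[1/(s-12)] = -1/(s-12)². d²/ds²[1/(s-12)] = 2/(s-12)³. So L{t²·e^(12t)} = (-1)² · 2/(s-12)³ = 2/(s-12)³. Then L{8·t²·e^(12t)} = 8·2/(s-12)³ = 16/(s-12)³

Final answer: 16/(s-12)³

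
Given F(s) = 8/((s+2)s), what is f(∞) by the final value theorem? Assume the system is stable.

f(∞) = lim_{s→0} sF(s) = lim_{s→0} 8/(s+2) = 4

Final answer: 4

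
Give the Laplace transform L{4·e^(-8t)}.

L{e^(at)} = 1/(s-a), so L{e^(-8t)} = 1/(s+8). Then L{4·e^(-8t)} = 4/(s+8)

Final answer: 4/(s+8)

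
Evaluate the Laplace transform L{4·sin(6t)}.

L{sin(ωt)} = ω/(s² + ω²), so L{sin(6t)} = 6/(s² + 36). Then L{4·sin(6t)} = 4·6/(s² + 36) = 24/(s² + 36)

Final answer: 24/(s² + 36)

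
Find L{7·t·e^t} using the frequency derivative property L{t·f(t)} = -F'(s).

L{e^t} = 1/(s-1). By frequency derivative: L{t·e^t} = -d/ds[1/(s-1)] = -(-1)/(s-1)² = 1/(s-1)². Then L{7·t·e^t} = 7·1/(s-1)² = 7/(s-1)²

Final answer: 7/(s-1)²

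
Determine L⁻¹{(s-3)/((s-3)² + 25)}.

Using frequency shift: L⁻¹{(s-a)/((s-a)² + b²)} = e^(at)cos(bt). Here a=3, b=5

Final answer: e^(3t)·cos(5t)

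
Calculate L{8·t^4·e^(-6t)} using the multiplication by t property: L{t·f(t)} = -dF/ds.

Using L{t^n·e^(at)} = n!/(s-a)^(n+1), L{t^4·e^(-6t)} = 24/(s+6)^5, so L{8·t^4·e^(-6t)} = 8·24/(s+6)^5 = 192/(s+6)^5

Final answer: 192/(s+6)^5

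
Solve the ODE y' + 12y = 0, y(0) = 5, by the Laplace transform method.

L{y'} + 12L{y} = 0. sY - 5 + 12Y = 0. Y(s+12) = 5. Y = 5/(s+12)

Final answer: y(t) = 5e^(-12t)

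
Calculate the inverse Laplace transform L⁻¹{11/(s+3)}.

L⁻¹{1/(s-a)} = e^(at), so L⁻¹{1/(s+3)} = e^(-3t), and L⁻¹{11/(s+3)} = 11·e^(-3t)

Final answer: 11·e^(-3t)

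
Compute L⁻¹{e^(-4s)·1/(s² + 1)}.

L⁻¹{1/(s² + 1)} = sin(t). By the time shift theorem, L⁻¹{e^(-as)F(s)} = u(t-a)f(t-a) with a=4, so L⁻¹{e^(-4s)·1/(s² + 1)} = u(t-4)·sin((t-4))

Final answer: u(t-4)·sin((t-4))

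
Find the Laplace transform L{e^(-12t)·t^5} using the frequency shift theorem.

L{e^(at)·t^n} = n!/(s-a)^(n+1), so L{e^(-12t)·t^5} = 120/(s+12)^6

Final answer: 120/(s+12)^6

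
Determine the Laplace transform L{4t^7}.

L{4t^7} = 4 · L{t^7} = 4 · 5040/s^8 = 20160/s^8

Final answer: 20160/s^8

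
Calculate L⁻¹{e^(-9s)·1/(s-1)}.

L⁻¹{1/(s-1)} = e^t. By the time shift theorem, L⁻¹{e^(-as)F(s)} = u(t-a)f(t-a) with a=9, so L⁻¹{e^(-9s)·1/(s-1)} = u(t-9)·e^(t-9)

Final answer: u(t-9)·e^(t-9)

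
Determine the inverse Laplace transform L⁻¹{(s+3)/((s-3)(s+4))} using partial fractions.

Using partial fractions, f(t) = (6e^(3t) + e^(-4t))/7

Final answer: (6e^(3t) + e^(-4t))/7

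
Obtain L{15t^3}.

L{t^n} = n!/s^(n+1). So L{15t^3} = 15·3!/s^4 = 90/s^4

Final answer: 90/s^4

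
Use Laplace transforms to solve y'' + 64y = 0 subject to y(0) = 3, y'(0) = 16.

L{y''} + 64L{y} = 0. s²Y - 3s - 16 + 64Y = 0. Y(s² + 64) = 3s + 16. Y = (3s + 16)/(s² + 64). Inverting: y(t) = 3cos(8t) + 2sin(8t)

Final answer: y(t) = 3cos(8t) + 2sin(8t)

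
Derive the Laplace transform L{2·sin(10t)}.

L{sin(ωt)} = ω/(s² + ω²), so L{sin(10t)} = 10/(s² + 100). Then L{2·sin(10t)} = 2·10/(s² + 100) = 20/(s² + 100)

Final answer: 20/(s² + 100)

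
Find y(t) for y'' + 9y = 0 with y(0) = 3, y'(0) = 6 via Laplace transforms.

L{y''} + 9L{y} = 0. s²Y - 3s - 6 + 9Y = 0. Y(s² + 9) = 3s + 6. Y = (3s + 6)/(s² + 9). Inverting: y(t) = 3cos(3t) + 2sin(3t)

Final answer: y(t) = 3cos(3t) + 2sin(3t)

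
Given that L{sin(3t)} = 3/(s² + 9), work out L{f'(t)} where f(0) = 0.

L{f'(t)} = s·F(s) - f(0) = s·3/(s² + 9) - 0 = 3s/(s² + 9)

Final answer: 3s/(s² + 9)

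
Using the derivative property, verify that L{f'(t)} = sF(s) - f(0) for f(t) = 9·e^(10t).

f'(t) = 90e^(10t). Direct: L{f'(t)} = 90/(s-10). Property: s·9/(s-10) - 9 = (9s - 9(s-10))/(s-10) = 90/(s-10). ✓

Final answer: 90/(s-10)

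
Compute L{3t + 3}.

L{3t + 3} = 3·L{t} + 3·L{1} = 3/s² + 3/s

Final answer: 3/s² + 3/s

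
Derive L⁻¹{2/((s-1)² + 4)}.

Form: b/((s-a)² + b²) → e^(at)sin(bt). With a=1, b=2

Final answer: e^t·sin(2t)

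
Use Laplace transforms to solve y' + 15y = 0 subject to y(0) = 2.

L{y'} + 15L{y} = 0. sY - 2 + 15Y = 0. Y(s+15) = 2. Y = 2/(s+15)

Final answer: y(t) = 2e^(-15t)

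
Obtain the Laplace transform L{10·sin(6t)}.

L{sin(ωt)} = ω/(s² + ω²), so L{sin(6t)} = 6/(s² + 36). Then L{10·sin(6t)} = 10·6/(s² + 36) = 60/(s² + 36)

Final answer: 60/(s² + 36)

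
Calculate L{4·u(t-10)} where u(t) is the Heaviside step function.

L{u(t-a)} = e^(-as)/s. Here a=10, so L{u(t-10)} = e^(-10s)/s, and L{4·u(t-10)} = 4·e^(-10s)/s

Final answer: 4·e^(-10s)/s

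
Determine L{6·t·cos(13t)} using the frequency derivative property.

L{cos(13t)} = s/(s² + 169). Derivative: d/ds[s/(s² + 169)] = [(s² + 169) - s·2s]/(s² + 169)² = (169 - s²)/(s² + 169)². So L{t·cos(13t)} = -F'(s) = (s² - 169)/(s² + 169)². Then L{6·t·cos(13t)} = 6·(s² - 169)/(s² + 169)²

Final answer: 6·(s² - 169)/(s² + 169)²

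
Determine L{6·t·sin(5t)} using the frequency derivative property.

L{sin(5t)} = 5/(s² + 25). By L{t·f(t)} = -F'(s): -d/ds[5/(s² + 25)] = -(5)·(-2s)/(s² + 25)² = 10s/(s² + 25)². Then L{6·t·sin(5t)} = 6·10s/(s² + 25)² = 60s/(s² + 25)²

Final answer: 60s/(s² + 25)²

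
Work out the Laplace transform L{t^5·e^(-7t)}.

L{t^n·e^(at)} = n!/(s-a)^(n+1), so L{t^5·e^(-7t)} = 120/(s+7)^6

Final answer: 120/(s+7)^6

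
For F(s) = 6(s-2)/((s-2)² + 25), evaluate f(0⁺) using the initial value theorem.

f(0⁺) = lim_{s→∞} sF(s) = lim_{s→∞} 6s(s-2)/((s-2)² + 25) = 6

Final answer: 6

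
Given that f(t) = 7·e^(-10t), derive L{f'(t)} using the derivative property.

f(0) = 7, F(s) = 7/(s+10). L{f'(t)} = s·F(s) - f(0) = 7s/(s+10) - 7 = (7s - 7(s+10))/(s+10) = -70/(s+10)

Final answer: -70/(s+10)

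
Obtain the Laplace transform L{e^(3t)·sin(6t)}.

L{e^(at)·sin(ωt)} = ω/((s-a)² + ω²), so L{e^(3t)·sin(6t)} = 6/((s-3)² + 36)

Final answer: 6/((s-3)² + 36)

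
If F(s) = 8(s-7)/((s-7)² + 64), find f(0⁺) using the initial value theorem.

f(0⁺) = lim_{s→∞} sF(s) = lim_{s→∞} 8s(s-7)/((s-7)² + 64) = 8

Final answer: 8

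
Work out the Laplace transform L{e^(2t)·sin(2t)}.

L{e^(at)·sin(ωt)} = ω/((s-a)² + ω²), so L{e^(2t)·sin(2t)} = 2/((s-2)² + 4)

Final answer: 2/((s-2)² + 4)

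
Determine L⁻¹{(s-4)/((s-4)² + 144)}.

Using frequency shift: L⁻¹{(s-a)/((s-a)² + b²)} = e^(at)cos(bt). Here a=4, b=12

Final answer: e^(4t)·cos(12t)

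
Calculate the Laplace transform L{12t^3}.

L{12t^3} = 12 · L{t^3} = 12 · 6/s^4 = 72/s^4

Final answer: 72/s^4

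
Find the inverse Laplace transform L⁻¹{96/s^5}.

L⁻¹{n!/s^(n+1)} = t^n with n=4. So L⁻¹{24/s^5} = t^4, and L⁻¹{96/s^5} = (96/24)·t^4 = 4·t^4

Final answer: 4·t^4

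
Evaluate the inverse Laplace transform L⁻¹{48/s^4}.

L⁻¹{n!/s^(n+1)} = t^n with n=3. So L⁻¹{6/s^4} = t^3, and L⁻¹{48/s^4} = (48/6)·t^3 = 8·t^3

Final answer: 8·t^3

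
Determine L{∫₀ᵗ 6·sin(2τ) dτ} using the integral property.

L{∫₀ᵗ f(τ)dτ} = F(s)/s with F(s) = 12/(s² + 4), so the result is (12/(s² + 4))/s = 12/(s(s² + 4))

Final answer: 12/(s(s² + 4))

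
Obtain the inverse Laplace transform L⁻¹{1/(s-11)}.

L⁻¹{1/(s-a)} = e^(at), so L⁻¹{1/(s-11)} = e^(11t)

Final answer: e^(11t)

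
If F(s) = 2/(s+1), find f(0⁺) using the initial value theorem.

f(0⁺) = lim_{s→∞} s·2/(s+1) = lim_{s→∞} 2s/(s+1) = 2

Final answer: 2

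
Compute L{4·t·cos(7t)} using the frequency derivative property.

L{cos(7t)} = s/(s² + 49). Derivative: d/ds[s/(s² + 49)] = [(s² + 49) - s·2s]/(s² + 49)² = (49 - s²)/(s² + 49)². So L{t·cos(7t)} = -F'(s) = (s² - 49)/(s² + 49)². Then L{4·t·cos(7t)} = 4·(s² - 49)/(s² + 49)²

Final answer: 4·(s² - 49)/(s² + 49)²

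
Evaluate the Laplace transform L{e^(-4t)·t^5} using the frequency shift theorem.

L{e^(at)·t^n} = n!/(s-a)^(n+1), so L{e^(-4t)·t^5} = 120/(s+4)^6

Final answer: 120/(s+4)^6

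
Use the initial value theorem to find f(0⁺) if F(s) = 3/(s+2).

f(0⁺) = lim_{s→∞} s·3/(s+2) = lim_{s→∞} 3s/(s+2) = 3

Final answer: 3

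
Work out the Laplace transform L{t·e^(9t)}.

L{t^n·e^(at)} = n!/(s-a)^(n+1), so L{t·e^(9t)} = 1/(s-9)^2

Final answer: 1/(s-9)^2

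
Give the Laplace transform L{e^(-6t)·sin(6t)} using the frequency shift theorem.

Frequency shift: L{e^(at)f(t)} = F(s-a). L{e^(-6t)·sin(6t)} = 6/((s+6)² + 36)

Final answer: 6/((s+6)² + 36)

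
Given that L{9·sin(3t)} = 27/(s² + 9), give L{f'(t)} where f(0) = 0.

L{f'(t)} = s·F(s) - f(0) = s·27/(s² + 9) - 0 = 27s/(s² + 9)

Final answer: 27s/(s² + 9)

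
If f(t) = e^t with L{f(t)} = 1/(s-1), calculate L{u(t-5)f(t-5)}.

Time shift theorem: L{u(t-a)f(t-a)} = e^(-as)F(s). Here a=5, F(s) = 1/(s-1), so L{u(t-5)f(t-5)} = e^(-5s)·1/(s-1)

Final answer: e^(-5s)·1/(s-1)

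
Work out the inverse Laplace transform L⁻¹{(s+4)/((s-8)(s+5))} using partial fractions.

Using partial fractions, f(t) = (12e^(8t) + e^(-5t))/13

Final answer: (12e^(8t) + e^(-5t))/13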